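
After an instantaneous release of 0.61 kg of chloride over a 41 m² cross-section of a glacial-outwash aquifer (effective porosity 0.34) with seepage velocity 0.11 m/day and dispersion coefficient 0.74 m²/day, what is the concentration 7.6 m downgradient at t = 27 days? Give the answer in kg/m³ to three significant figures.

0.00211 kg/m³

For an instantaneous plane source, C(x,t) = M/(n_e·A·√(4πDt)) · exp(−(x−vt)²/(4Dt)), with n_e·A the pore (flow) area.
Plume center vt = 0.11 × 27 = 2.97 m, so the well at 7.6 m is 4.63 m downgradient of the peak.
√(4πDt) = 15.85 m, giving peak height M/(n_e·A·√(4πDt)) = 0.61/(0.34 × 41 × 15.85) = 0.002761 kg/m³.
(x−vt)²/(4Dt) = (4.63)²/(4 × 0.74 × 27) = 0.2682; exp(−0.2682) = 0.7648.
C = 0.002761 × 0.7648 = 0.00211 kg/m³.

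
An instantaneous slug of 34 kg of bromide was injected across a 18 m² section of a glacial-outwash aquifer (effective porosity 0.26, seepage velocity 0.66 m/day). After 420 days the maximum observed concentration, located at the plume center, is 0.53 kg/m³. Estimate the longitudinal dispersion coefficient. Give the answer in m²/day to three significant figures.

At the plume center C_max = M/(n_e·A·√(4πDt)), so D = M²/(4πt·(n_e·A·C_max)²).
n_e·A·C_max = 0.26 × 18 × 0.53 = 2.480 kg/m.
D = 34²/(4π × 420 × 2.480²) = 0.0356 m²/day.

0.0356 m²/day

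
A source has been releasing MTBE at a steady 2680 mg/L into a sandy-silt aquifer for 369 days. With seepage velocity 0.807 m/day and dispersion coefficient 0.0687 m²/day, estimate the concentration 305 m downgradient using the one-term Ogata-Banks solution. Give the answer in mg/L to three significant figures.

For a continuous step input, C/C₀ ≈ ½·erfc((x−vt)/(2√(Dt))).
vt = 0.807 × 369 = 297.783 m and 2√(Dt) = 2√(0.0687 × 369) = 10.07 m.
Argument (x−vt)/(2√(Dt)) = (305 − 297.783)/10.07 = 0.7167; ½·erfc(0.7167) = 0.1554.
C = 2680 × 0.1554 = 416 mg/L.

416 mg/L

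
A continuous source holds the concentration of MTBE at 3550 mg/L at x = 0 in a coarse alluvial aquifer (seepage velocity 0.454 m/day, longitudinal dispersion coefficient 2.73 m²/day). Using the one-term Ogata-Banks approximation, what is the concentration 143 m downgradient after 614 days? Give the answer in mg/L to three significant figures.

For a continuous step input, C/C₀ ≈ ½·erfc((x−vt)/(2√(Dt))).
vt = 0.454 × 614 = 278.756 m and 2√(Dt) = 2√(2.73 × 614) = 81.88 m.
Argument (x−vt)/(2√(Dt)) = (143 − 278.756)/81.88 = -1.658; ½·erfc(-1.658) = 0.9905.
C = 3550 × 0.9905 = 3520 mg/L.

3520 mg/L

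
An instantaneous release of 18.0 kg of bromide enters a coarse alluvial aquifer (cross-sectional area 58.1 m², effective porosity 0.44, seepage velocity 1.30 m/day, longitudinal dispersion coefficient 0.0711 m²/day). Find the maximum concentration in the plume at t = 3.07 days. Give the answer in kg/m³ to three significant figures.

0.425 kg/m³

The peak of an instantaneous 1D plume sits at x = vt; there the Gaussian factor is 1 and C_max = M/(n_e·A·√(4πDt)), where n_e·A is the pore area the mass is dissolved in.
√(4πDt) = √(4π × 0.0711 × 3.07) = 1.656 m, so C_max = 18.0/(0.44 × 58.1 × 1.656) = 0.425 kg/m³.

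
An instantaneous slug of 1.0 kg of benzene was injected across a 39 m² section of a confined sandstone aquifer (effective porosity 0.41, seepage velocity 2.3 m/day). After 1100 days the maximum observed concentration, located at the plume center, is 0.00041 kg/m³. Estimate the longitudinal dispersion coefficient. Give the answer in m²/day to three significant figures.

1.68 m²/day

At the plume center C_max = M/(n_e·A·√(4πDt)), so D = M²/(4πt·(n_e·A·C_max)²).
n_e·A·C_max = 0.41 × 39 × 0.00041 = 0.006556 kg/m.
D = 1.0²/(4π × 1100 × 0.006556²) = 1.68 m²/day.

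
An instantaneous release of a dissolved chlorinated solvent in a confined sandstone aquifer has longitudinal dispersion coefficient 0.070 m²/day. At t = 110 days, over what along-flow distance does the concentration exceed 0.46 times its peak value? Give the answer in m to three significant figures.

The plume is Gaussian with σ = √(2Dt) = √(2 × 0.070 × 110) = 3.924 m.
C/C_peak = exp(−Δx²/(2σ²)) = 0.46 ⇒ Δx = σ·√(−2 ln 0.46) = 3.924 × 1.246 = 4.889 m.
Width = 2Δx = 9.78 m.

9.78 m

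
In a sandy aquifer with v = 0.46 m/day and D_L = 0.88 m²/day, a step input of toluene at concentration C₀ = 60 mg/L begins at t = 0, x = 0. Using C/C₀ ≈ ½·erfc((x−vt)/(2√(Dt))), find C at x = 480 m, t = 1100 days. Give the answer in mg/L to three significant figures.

For a continuous step input, C/C₀ ≈ ½·erfc((x−vt)/(2√(Dt))).
vt = 0.46 × 1100 = 506 m and 2√(Dt) = 2√(0.88 × 1100) = 62.23 m.
Argument (x−vt)/(2√(Dt)) = (480 − 506)/62.23 = -0.4178; ½·erfc(-0.4178) = 0.7227.
C = 60 × 0.7227 = 43.4 mg/L.

43.4 mg/L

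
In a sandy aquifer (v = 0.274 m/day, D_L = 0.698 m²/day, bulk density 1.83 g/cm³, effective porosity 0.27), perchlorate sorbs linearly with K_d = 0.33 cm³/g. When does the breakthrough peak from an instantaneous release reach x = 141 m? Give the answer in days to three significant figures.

Retardation factor R = 1 + ρ_b·K_d/n = 1 + 1.83 × 0.33/0.27 = 3.237.
Sorption retards both mechanisms: v_R = v/R = 0.08465 m/day, D_R = D/R = 0.2156 m²/day.
Peak time from v_R²t² + 2D_R t − x² = 0: t = (√(D_R² + v_R²x²) − D_R)/v_R².
√(D_R² + v_R²x²) = √(0.2156² + 0.08465² × 141²) = 11.94; v_R² = 0.007166.
t = (11.94 − 0.2156)/0.007166 = 1640 days.

1640 days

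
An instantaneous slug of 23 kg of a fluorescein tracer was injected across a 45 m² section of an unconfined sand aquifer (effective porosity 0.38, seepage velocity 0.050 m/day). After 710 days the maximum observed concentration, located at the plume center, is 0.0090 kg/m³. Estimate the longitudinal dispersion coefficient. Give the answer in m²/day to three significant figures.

At the plume center C_max = M/(n_e·A·√(4πDt)), so D = M²/(4πt·(n_e·A·C_max)²).
n_e·A·C_max = 0.38 × 45 × 0.0090 = 0.1539 kg/m.
D = 23²/(4π × 710 × 0.1539²) = 2.50 m²/day.

2.50 m²/day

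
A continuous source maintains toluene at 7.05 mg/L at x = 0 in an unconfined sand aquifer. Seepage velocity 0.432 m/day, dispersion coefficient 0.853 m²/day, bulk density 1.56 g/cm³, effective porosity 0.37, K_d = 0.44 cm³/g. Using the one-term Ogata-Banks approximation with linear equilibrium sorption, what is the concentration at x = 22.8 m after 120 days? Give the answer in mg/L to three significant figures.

2.06 mg/L

Retardation factor R = 1 + ρ_b·K_d/n = 1 + 1.56 × 0.44/0.37 = 2.855.
Sorption retards both mechanisms: v_R = v/R = 0.1513 m/day, D_R = D/R = 0.2988 m²/day.
v_R·t = 0.1513 × 120 = 18.156 m; 2√(D_R t) = 11.98 m; argument = (22.8 − 18.156)/11.98 = 0.3876.
C = C₀ × ½·erfc(0.3876) = 7.05 × 0.2918 = 2.06 mg/L.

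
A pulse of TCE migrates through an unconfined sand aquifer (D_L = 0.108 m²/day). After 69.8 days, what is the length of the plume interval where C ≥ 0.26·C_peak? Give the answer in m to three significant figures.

The plume is Gaussian with σ = √(2Dt) = √(2 × 0.108 × 69.8) = 3.883 m.
C/C_peak = exp(−Δx²/(2σ²)) = 0.26 ⇒ Δx = σ·√(−2 ln 0.26) = 3.883 × 1.641 = 6.372 m.
Width = 2Δx = 12.7 m.

12.7 m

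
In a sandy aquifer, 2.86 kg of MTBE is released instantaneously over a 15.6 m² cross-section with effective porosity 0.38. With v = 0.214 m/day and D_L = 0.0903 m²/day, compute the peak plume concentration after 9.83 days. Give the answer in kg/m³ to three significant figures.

The peak of an instantaneous 1D plume sits at x = vt; there the Gaussian factor is 1 and C_max = M/(n_e·A·√(4πDt)), where n_e·A is the pore area the mass is dissolved in.
√(4πDt) = √(4π × 0.0903 × 9.83) = 3.340 m, so C_max = 2.86/(0.38 × 15.6 × 3.340) = 0.144 kg/m³.

0.144 kg/m³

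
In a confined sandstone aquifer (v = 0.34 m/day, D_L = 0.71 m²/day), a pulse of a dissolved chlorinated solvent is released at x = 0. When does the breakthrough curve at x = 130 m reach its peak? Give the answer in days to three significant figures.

376 days

For the 1D instantaneous-source solution, setting ∂C/∂t = 0 at fixed x gives v²t² + 2Dt − x² = 0, so t = (√(D² + v²x²) − D)/v².
√(D² + v²x²) = √(0.71² + 0.34² × 130²) = 44.21; v² = 0.1156.
t = (44.21 − 0.71)/0.1156 = 376 days (vs. the pure-advection estimate x/v = 382 d).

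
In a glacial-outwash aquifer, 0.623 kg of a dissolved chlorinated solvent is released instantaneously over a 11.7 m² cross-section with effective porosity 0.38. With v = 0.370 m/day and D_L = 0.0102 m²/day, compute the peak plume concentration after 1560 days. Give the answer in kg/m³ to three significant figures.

0.00991 kg/m³

The peak of an instantaneous 1D plume sits at x = vt; there the Gaussian factor is 1 and C_max = M/(n_e·A·√(4πDt)), where n_e·A is the pore area the mass is dissolved in.
√(4πDt) = √(4π × 0.0102 × 1560) = 14.14 m, so C_max = 0.623/(0.38 × 11.7 × 14.14) = 0.00991 kg/m³.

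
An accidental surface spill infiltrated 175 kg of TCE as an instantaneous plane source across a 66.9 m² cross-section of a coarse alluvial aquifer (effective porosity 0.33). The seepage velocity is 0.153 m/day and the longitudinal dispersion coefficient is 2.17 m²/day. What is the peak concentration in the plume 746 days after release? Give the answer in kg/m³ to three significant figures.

0.0556 kg/m³

The peak of an instantaneous 1D plume sits at x = vt; there the Gaussian factor is 1 and C_max = M/(n_e·A·√(4πDt)), where n_e·A is the pore area the mass is dissolved in.
√(4πDt) = √(4π × 2.17 × 746) = 142.6 m, so C_max = 175/(0.33 × 66.9 × 142.6) = 0.0556 kg/m³.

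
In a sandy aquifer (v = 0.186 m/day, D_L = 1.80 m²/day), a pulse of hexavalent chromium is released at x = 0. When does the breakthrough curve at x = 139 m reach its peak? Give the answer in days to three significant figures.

697 days

For the 1D instantaneous-source solution, setting ∂C/∂t = 0 at fixed x gives v²t² + 2Dt − x² = 0, so t = (√(D² + v²x²) − D)/v².
√(D² + v²x²) = √(1.80² + 0.186² × 139²) = 25.92; v² = 0.034596.
t = (25.92 − 1.80)/0.034596 = 697 days (vs. the pure-advection estimate x/v = 747 d).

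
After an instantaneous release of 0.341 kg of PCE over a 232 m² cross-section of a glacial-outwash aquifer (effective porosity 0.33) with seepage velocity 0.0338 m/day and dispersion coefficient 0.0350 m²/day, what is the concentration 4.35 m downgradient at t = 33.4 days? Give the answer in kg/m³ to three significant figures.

0.000126 kg/m³

For an instantaneous plane source, C(x,t) = M/(n_e·A·√(4πDt)) · exp(−(x−vt)²/(4Dt)), with n_e·A the pore (flow) area.
Plume center vt = 0.0338 × 33.4 = 1.12892 m, so the well at 4.35 m is 3.22108 m downgradient of the peak.
√(4πDt) = 3.833 m, giving peak height M/(n_e·A·√(4πDt)) = 0.341/(0.33 × 232 × 3.833) = 0.001162 kg/m³.
(x−vt)²/(4Dt) = (3.22108)²/(4 × 0.0350 × 33.4) = 2.219; exp(−2.219) = 0.1087.
C = 0.001162 × 0.1087 = 0.000126 kg/m³.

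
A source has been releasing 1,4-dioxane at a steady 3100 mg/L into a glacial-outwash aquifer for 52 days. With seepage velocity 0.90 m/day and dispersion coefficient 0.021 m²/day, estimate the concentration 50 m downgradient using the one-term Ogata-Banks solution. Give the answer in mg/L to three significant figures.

For a continuous step input, C/C₀ ≈ ½·erfc((x−vt)/(2√(Dt))).
vt = 0.90 × 52 = 46.8 m and 2√(Dt) = 2√(0.021 × 52) = 2.090 m.
Argument (x−vt)/(2√(Dt)) = (50 − 46.8)/2.090 = 1.531; ½·erfc(1.531) = 0.01519.
C = 3100 × 0.01519 = 47.1 mg/L.

47.1 mg/L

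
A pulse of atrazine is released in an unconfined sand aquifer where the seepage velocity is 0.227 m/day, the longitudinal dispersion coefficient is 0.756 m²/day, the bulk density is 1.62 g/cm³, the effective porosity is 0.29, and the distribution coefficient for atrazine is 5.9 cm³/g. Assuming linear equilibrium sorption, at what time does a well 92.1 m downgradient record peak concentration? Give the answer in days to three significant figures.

13300 days

Retardation factor R = 1 + ρ_b·K_d/n = 1 + 1.62 × 5.9/0.29 = 33.96.
Sorption retards both mechanisms: v_R = v/R = 0.006684 m/day, D_R = D/R = 0.02226 m²/day.
Peak time from v_R²t² + 2D_R t − x² = 0: t = (√(D_R² + v_R²x²) − D_R)/v_R².
√(D_R² + v_R²x²) = √(0.02226² + 0.006684² × 92.1²) = 0.6160; v_R² = 4.468e-05.
t = (0.6160 − 0.02226)/4.468e-05 = 13300 days.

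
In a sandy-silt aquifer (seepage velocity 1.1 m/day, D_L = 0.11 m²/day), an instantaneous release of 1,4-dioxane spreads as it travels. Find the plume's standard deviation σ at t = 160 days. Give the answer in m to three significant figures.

5.93 m

Dispersive spreading gives a Gaussian with σ² = 2Dt; advection only shifts the center.
σ = √(2 × 0.11 × 160) = 5.93 m.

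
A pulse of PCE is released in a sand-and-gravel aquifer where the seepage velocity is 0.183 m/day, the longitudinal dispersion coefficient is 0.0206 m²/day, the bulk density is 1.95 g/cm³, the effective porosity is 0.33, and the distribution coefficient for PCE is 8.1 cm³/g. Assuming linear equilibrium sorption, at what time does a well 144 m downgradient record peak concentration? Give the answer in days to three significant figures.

38400 days

Retardation factor R = 1 + ρ_b·K_d/n = 1 + 1.95 × 8.1/0.33 = 48.86.
Sorption retards both mechanisms: v_R = v/R = 0.003745 m/day, D_R = D/R = 0.0004216 m²/day.
Peak time from v_R²t² + 2D_R t − x² = 0: t = (√(D_R² + v_R²x²) − D_R)/v_R².
√(D_R² + v_R²x²) = √(0.0004216² + 0.003745² × 144²) = 0.5393; v_R² = 1.403e-05.
t = (0.5393 − 0.0004216)/1.403e-05 = 38400 days.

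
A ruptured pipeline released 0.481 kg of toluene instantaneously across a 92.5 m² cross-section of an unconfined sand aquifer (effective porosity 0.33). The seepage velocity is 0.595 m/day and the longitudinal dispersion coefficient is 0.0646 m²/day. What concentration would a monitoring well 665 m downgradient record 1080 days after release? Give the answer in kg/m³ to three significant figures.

For an instantaneous plane source, C(x,t) = M/(n_e·A·√(4πDt)) · exp(−(x−vt)²/(4Dt)), with n_e·A the pore (flow) area.
Plume center vt = 0.595 × 1080 = 642.6 m, so the well at 665 m is 22.4 m downgradient of the peak.
√(4πDt) = 29.61 m, giving peak height M/(n_e·A·√(4πDt)) = 0.481/(0.33 × 92.5 × 29.61) = 0.0005322 kg/m³.
(x−vt)²/(4Dt) = (22.4)²/(4 × 0.0646 × 1080) = 1.798; exp(−1.798) = 0.1656.
C = 0.0005322 × 0.1656 = 8.81e-05 kg/m³.

8.81e-05 kg/m³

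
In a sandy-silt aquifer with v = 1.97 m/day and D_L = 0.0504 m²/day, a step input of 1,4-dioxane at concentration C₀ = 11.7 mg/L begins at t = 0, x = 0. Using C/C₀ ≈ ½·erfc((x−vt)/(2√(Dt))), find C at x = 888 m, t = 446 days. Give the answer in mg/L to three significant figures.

0.947 mg/L

For a continuous step input, C/C₀ ≈ ½·erfc((x−vt)/(2√(Dt))).
vt = 1.97 × 446 = 878.62 m and 2√(Dt) = 2√(0.0504 × 446) = 9.482 m.
Argument (x−vt)/(2√(Dt)) = (888 − 878.62)/9.482 = 0.9892; ½·erfc(0.9892) = 0.08092.
C = 11.7 × 0.08092 = 0.947 mg/L.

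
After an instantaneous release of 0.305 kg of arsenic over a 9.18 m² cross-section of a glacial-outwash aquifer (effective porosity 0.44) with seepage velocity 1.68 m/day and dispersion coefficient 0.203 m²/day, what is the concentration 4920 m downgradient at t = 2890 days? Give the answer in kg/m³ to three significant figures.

For an instantaneous plane source, C(x,t) = M/(n_e·A·√(4πDt)) · exp(−(x−vt)²/(4Dt)), with n_e·A the pore (flow) area.
Plume center vt = 1.68 × 2890 = 4855.2 m, so the well at 4920 m is 64.8 m downgradient of the peak.
√(4πDt) = 85.86 m, giving peak height M/(n_e·A·√(4πDt)) = 0.305/(0.44 × 9.18 × 85.86) = 0.0008795 kg/m³.
(x−vt)²/(4Dt) = (64.8)²/(4 × 0.203 × 2890) = 1.789; exp(−1.789) = 0.1671.
C = 0.0008795 × 0.1671 = 0.000147 kg/m³.

0.000147 kg/m³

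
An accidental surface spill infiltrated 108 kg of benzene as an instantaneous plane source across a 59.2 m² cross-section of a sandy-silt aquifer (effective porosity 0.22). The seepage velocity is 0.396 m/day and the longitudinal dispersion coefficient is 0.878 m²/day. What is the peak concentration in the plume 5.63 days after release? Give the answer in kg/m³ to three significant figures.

1.05 kg/m³

The peak of an instantaneous 1D plume sits at x = vt; there the Gaussian factor is 1 and C_max = M/(n_e·A·√(4πDt)), where n_e·A is the pore area the mass is dissolved in.
√(4πDt) = √(4π × 0.878 × 5.63) = 7.881 m, so C_max = 108/(0.22 × 59.2 × 7.881) = 1.05 kg/m³.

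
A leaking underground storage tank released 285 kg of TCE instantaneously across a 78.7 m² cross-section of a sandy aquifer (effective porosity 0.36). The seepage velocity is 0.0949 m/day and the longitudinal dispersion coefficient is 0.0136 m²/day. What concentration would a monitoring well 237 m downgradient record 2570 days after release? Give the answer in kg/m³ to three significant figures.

0.342 kg/m³

For an instantaneous plane source, C(x,t) = M/(n_e·A·√(4πDt)) · exp(−(x−vt)²/(4Dt)), with n_e·A the pore (flow) area.
Plume center vt = 0.0949 × 2570 = 243.893 m, so the well at 237 m is 6.893 m upgradient of the peak.
√(4πDt) = 20.96 m, giving peak height M/(n_e·A·√(4πDt)) = 285/(0.36 × 78.7 × 20.96) = 0.4799 kg/m³.
(x−vt)²/(4Dt) = (-6.893)²/(4 × 0.0136 × 2570) = 0.3398; exp(−0.3398) = 0.7119.
C = 0.4799 × 0.7119 = 0.342 kg/m³.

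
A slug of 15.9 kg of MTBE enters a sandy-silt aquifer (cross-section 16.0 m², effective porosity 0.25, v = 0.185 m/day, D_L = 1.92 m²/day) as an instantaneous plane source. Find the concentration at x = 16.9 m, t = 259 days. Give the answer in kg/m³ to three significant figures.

For an instantaneous plane source, C(x,t) = M/(n_e·A·√(4πDt)) · exp(−(x−vt)²/(4Dt)), with n_e·A the pore (flow) area.
Plume center vt = 0.185 × 259 = 47.915 m, so the well at 16.9 m is 31.015 m upgradient of the peak.
√(4πDt) = 79.05 m, giving peak height M/(n_e·A·√(4πDt)) = 15.9/(0.25 × 16.0 × 79.05) = 0.05028 kg/m³.
(x−vt)²/(4Dt) = (-31.015)²/(4 × 1.92 × 259) = 0.4836; exp(−0.4836) = 0.6166.
C = 0.05028 × 0.6166 = 0.0310 kg/m³.

0.0310 kg/m³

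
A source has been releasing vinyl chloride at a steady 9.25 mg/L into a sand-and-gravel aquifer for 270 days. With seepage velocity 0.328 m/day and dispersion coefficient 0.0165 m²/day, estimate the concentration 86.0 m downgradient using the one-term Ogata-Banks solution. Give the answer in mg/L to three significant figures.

For a continuous step input, C/C₀ ≈ ½·erfc((x−vt)/(2√(Dt))).
vt = 0.328 × 270 = 88.56 m and 2√(Dt) = 2√(0.0165 × 270) = 4.221 m.
Argument (x−vt)/(2√(Dt)) = (86.0 − 88.56)/4.221 = -0.6065; ½·erfc(-0.6065) = 0.8045.
C = 9.25 × 0.8045 = 7.44 mg/L.

7.44 mg/L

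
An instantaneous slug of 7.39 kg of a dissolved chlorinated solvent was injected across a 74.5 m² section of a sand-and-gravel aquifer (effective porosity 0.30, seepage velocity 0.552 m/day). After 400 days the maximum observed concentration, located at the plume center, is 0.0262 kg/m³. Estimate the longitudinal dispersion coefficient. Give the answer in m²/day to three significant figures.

0.0317 m²/day

At the plume center C_max = M/(n_e·A·√(4πDt)), so D = M²/(4πt·(n_e·A·C_max)²).
n_e·A·C_max = 0.30 × 74.5 × 0.0262 = 0.5856 kg/m.
D = 7.39²/(4π × 400 × 0.5856²) = 0.0317 m²/day.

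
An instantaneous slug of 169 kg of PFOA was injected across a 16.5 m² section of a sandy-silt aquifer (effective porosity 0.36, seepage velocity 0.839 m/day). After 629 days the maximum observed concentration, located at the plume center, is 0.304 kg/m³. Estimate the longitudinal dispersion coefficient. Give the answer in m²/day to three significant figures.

1.11 m²/day

At the plume center C_max = M/(n_e·A·√(4πDt)), so D = M²/(4πt·(n_e·A·C_max)²).
n_e·A·C_max = 0.36 × 16.5 × 0.304 = 1.806 kg/m.
D = 169²/(4π × 629 × 1.806²) = 1.11 m²/day.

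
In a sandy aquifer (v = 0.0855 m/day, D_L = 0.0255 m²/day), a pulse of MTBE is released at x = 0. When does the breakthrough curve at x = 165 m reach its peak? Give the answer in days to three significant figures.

1930 days

For the 1D instantaneous-source solution, setting ∂C/∂t = 0 at fixed x gives v²t² + 2Dt − x² = 0, so t = (√(D² + v²x²) − D)/v².
√(D² + v²x²) = √(0.0255² + 0.0855² × 165²) = 14.11; v² = 0.00731025.
t = (14.11 − 0.0255)/0.00731025 = 1930 days (vs. the pure-advection estimate x/v = 1930 d).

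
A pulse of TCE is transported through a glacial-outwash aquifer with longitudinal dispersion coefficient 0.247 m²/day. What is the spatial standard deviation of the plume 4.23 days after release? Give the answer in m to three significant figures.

1.45 m

Dispersive spreading gives a Gaussian with σ² = 2Dt; advection only shifts the center.
σ = √(2 × 0.247 × 4.23) = 1.45 m.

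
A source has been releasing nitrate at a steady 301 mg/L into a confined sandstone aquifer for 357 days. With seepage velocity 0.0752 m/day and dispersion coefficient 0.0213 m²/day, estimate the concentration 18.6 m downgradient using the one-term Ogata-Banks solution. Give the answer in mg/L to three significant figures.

For a continuous step input, C/C₀ ≈ ½·erfc((x−vt)/(2√(Dt))).
vt = 0.0752 × 357 = 26.8464 m and 2√(Dt) = 2√(0.0213 × 357) = 5.515 m.
Argument (x−vt)/(2√(Dt)) = (18.6 − 26.8464)/5.515 = -1.495; ½·erfc(-1.495) = 0.9828.
C = 301 × 0.9828 = 296 mg/L.

296 mg/L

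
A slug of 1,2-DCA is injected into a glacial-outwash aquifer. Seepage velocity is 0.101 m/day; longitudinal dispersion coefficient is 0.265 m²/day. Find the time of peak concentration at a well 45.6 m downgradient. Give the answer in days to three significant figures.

For the 1D instantaneous-source solution, setting ∂C/∂t = 0 at fixed x gives v²t² + 2Dt − x² = 0, so t = (√(D² + v²x²) − D)/v².
√(D² + v²x²) = √(0.265² + 0.101² × 45.6²) = 4.613; v² = 0.010201.
t = (4.613 − 0.265)/0.010201 = 426 days (vs. the pure-advection estimate x/v = 451 d).

426 days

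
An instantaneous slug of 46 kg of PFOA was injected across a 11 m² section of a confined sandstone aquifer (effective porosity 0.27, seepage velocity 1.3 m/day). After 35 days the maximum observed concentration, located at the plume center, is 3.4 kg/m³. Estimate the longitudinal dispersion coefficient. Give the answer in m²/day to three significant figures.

At the plume center C_max = M/(n_e·A·√(4πDt)), so D = M²/(4πt·(n_e·A·C_max)²).
n_e·A·C_max = 0.27 × 11 × 3.4 = 10.10 kg/m.
D = 46²/(4π × 35 × 10.10²) = 0.0472 m²/day.

0.0472 m²/day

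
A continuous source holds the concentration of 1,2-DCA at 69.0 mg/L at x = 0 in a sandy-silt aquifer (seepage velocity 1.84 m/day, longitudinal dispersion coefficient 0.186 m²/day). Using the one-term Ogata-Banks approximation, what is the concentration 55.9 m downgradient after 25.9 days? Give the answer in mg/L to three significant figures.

0.273 mg/L

For a continuous step input, C/C₀ ≈ ½·erfc((x−vt)/(2√(Dt))).
vt = 1.84 × 25.9 = 47.656 m and 2√(Dt) = 2√(0.186 × 25.9) = 4.390 m.
Argument (x−vt)/(2√(Dt)) = (55.9 − 47.656)/4.390 = 1.878; ½·erfc(1.878) = 0.003955.
C = 69.0 × 0.003955 = 0.273 mg/L.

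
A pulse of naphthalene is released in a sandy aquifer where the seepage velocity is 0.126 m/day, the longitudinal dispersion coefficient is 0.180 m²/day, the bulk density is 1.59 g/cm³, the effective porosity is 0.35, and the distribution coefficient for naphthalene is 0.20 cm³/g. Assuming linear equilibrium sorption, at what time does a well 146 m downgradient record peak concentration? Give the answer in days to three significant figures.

2190 days

Retardation factor R = 1 + ρ_b·K_d/n = 1 + 1.59 × 0.20/0.35 = 1.909.
Sorption retards both mechanisms: v_R = v/R = 0.06600 m/day, D_R = D/R = 0.09429 m²/day.
Peak time from v_R²t² + 2D_R t − x² = 0: t = (√(D_R² + v_R²x²) − D_R)/v_R².
√(D_R² + v_R²x²) = √(0.09429² + 0.06600² × 146²) = 9.636; v_R² = 0.004356.
t = (9.636 − 0.09429)/0.004356 = 2190 days.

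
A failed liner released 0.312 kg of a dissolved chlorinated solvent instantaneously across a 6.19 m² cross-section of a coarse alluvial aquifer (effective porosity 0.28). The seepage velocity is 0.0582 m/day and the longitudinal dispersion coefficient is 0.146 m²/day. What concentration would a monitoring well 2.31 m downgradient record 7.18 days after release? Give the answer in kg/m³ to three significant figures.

For an instantaneous plane source, C(x,t) = M/(n_e·A·√(4πDt)) · exp(−(x−vt)²/(4Dt)), with n_e·A the pore (flow) area.
Plume center vt = 0.0582 × 7.18 = 0.417876 m, so the well at 2.31 m is 1.892124 m downgradient of the peak.
√(4πDt) = 3.629 m, giving peak height M/(n_e·A·√(4πDt)) = 0.312/(0.28 × 6.19 × 3.629) = 0.04960 kg/m³.
(x−vt)²/(4Dt) = (1.892124)²/(4 × 0.146 × 7.18) = 0.8538; exp(−0.8538) = 0.4258.
C = 0.04960 × 0.4258 = 0.0211 kg/m³.

0.0211 kg/m³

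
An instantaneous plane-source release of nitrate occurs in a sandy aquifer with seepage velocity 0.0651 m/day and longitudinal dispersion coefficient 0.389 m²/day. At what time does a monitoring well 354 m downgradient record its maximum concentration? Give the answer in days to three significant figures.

5350 days

For the 1D instantaneous-source solution, setting ∂C/∂t = 0 at fixed x gives v²t² + 2Dt − x² = 0, so t = (√(D² + v²x²) − D)/v².
√(D² + v²x²) = √(0.389² + 0.0651² × 354²) = 23.05; v² = 0.00423801.
t = (23.05 − 0.389)/0.00423801 = 5350 days (vs. the pure-advection estimate x/v = 5440 d).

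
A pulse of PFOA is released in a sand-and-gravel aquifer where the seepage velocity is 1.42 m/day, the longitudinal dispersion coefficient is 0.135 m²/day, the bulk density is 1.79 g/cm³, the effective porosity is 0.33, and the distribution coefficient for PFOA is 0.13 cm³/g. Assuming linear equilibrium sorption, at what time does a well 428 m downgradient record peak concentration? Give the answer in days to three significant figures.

514 days

Retardation factor R = 1 + ρ_b·K_d/n = 1 + 1.79 × 0.13/0.33 = 1.705.
Sorption retards both mechanisms: v_R = v/R = 0.8328 m/day, D_R = D/R = 0.07918 m²/day.
Peak time from v_R²t² + 2D_R t − x² = 0: t = (√(D_R² + v_R²x²) − D_R)/v_R².
√(D_R² + v_R²x²) = √(0.07918² + 0.8328² × 428²) = 356.4; v_R² = 0.6936.
t = (356.4 − 0.07918)/0.6936 = 514 days.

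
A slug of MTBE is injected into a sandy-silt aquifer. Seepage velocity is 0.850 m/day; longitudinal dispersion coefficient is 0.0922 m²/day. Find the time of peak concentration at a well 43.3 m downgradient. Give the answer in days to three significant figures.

For the 1D instantaneous-source solution, setting ∂C/∂t = 0 at fixed x gives v²t² + 2Dt − x² = 0, so t = (√(D² + v²x²) − D)/v².
√(D² + v²x²) = √(0.0922² + 0.850² × 43.3²) = 36.81; v² = 0.7225.
t = (36.81 − 0.0922)/0.7225 = 50.8 days (vs. the pure-advection estimate x/v = 50.9 d).

50.8 days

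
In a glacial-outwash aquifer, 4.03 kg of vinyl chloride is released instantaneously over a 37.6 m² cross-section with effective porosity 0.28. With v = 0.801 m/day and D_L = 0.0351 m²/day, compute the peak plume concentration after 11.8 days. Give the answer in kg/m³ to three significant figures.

0.168 kg/m³

The peak of an instantaneous 1D plume sits at x = vt; there the Gaussian factor is 1 and C_max = M/(n_e·A·√(4πDt)), where n_e·A is the pore area the mass is dissolved in.
√(4πDt) = √(4π × 0.0351 × 11.8) = 2.281 m, so C_max = 4.03/(0.28 × 37.6 × 2.281) = 0.168 kg/m³.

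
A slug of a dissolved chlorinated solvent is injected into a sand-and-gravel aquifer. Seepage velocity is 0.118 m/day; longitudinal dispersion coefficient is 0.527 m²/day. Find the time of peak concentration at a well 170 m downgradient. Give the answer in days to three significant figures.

1400 days

For the 1D instantaneous-source solution, setting ∂C/∂t = 0 at fixed x gives v²t² + 2Dt − x² = 0, so t = (√(D² + v²x²) − D)/v².
√(D² + v²x²) = √(0.527² + 0.118² × 170²) = 20.07; v² = 0.013924.
t = (20.07 − 0.527)/0.013924 = 1400 days (vs. the pure-advection estimate x/v = 1440 d).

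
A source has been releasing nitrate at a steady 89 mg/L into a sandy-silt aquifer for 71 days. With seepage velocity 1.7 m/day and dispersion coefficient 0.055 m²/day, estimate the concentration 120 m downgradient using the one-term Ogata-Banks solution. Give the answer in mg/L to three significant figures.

53.3 mg/L

For a continuous step input, C/C₀ ≈ ½·erfc((x−vt)/(2√(Dt))).
vt = 1.7 × 71 = 120.7 m and 2√(Dt) = 2√(0.055 × 71) = 3.952 m.
Argument (x−vt)/(2√(Dt)) = (120 − 120.7)/3.952 = -0.1771; ½·erfc(-0.1771) = 0.5989.
C = 89 × 0.5989 = 53.3 mg/L.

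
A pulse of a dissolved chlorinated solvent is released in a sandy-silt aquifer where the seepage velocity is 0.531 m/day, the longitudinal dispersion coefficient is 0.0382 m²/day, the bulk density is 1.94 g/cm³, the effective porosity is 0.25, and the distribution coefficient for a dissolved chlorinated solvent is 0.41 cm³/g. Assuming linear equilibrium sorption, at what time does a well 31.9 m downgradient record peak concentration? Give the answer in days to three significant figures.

Retardation factor R = 1 + ρ_b·K_d/n = 1 + 1.94 × 0.41/0.25 = 4.182.
Sorption retards both mechanisms: v_R = v/R = 0.1270 m/day, D_R = D/R = 0.009134 m²/day.
Peak time from v_R²t² + 2D_R t − x² = 0: t = (√(D_R² + v_R²x²) − D_R)/v_R².
√(D_R² + v_R²x²) = √(0.009134² + 0.1270² × 31.9²) = 4.051; v_R² = 0.01613.
t = (4.051 − 0.009134)/0.01613 = 251 days.

251 days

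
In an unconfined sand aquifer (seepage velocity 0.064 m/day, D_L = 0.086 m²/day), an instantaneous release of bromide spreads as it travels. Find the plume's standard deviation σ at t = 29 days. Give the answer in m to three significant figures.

Dispersive spreading gives a Gaussian with σ² = 2Dt; advection only shifts the center.
σ = √(2 × 0.086 × 29) = 2.23 m.

2.23 m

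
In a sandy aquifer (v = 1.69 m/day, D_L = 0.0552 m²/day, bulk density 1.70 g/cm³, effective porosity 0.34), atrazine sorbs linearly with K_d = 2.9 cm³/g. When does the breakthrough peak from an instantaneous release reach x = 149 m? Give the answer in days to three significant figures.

1370 days

Retardation factor R = 1 + ρ_b·K_d/n = 1 + 1.70 × 2.9/0.34 = 15.50.
Sorption retards both mechanisms: v_R = v/R = 0.1090 m/day, D_R = D/R = 0.003561 m²/day.
Peak time from v_R²t² + 2D_R t − x² = 0: t = (√(D_R² + v_R²x²) − D_R)/v_R².
√(D_R² + v_R²x²) = √(0.003561² + 0.1090² × 149²) = 16.24; v_R² = 0.01188.
t = (16.24 − 0.003561)/0.01188 = 1370 days.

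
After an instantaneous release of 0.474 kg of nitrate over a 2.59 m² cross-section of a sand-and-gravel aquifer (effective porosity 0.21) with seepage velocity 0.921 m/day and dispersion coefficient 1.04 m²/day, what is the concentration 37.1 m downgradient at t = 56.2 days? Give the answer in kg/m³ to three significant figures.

For an instantaneous plane source, C(x,t) = M/(n_e·A·√(4πDt)) · exp(−(x−vt)²/(4Dt)), with n_e·A the pore (flow) area.
Plume center vt = 0.921 × 56.2 = 51.7602 m, so the well at 37.1 m is 14.6602 m upgradient of the peak.
√(4πDt) = 27.10 m, giving peak height M/(n_e·A·√(4πDt)) = 0.474/(0.21 × 2.59 × 27.10) = 0.03216 kg/m³.
(x−vt)²/(4Dt) = (-14.6602)²/(4 × 1.04 × 56.2) = 0.9193; exp(−0.9193) = 0.3988.
C = 0.03216 × 0.3988 = 0.0128 kg/m³.

0.0128 kg/m³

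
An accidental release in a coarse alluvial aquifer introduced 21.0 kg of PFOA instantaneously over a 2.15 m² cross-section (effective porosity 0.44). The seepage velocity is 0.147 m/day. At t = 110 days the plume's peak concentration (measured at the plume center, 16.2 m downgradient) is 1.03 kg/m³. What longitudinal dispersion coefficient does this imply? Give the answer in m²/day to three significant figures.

At the plume center C_max = M/(n_e·A·√(4πDt)), so D = M²/(4πt·(n_e·A·C_max)²).
n_e·A·C_max = 0.44 × 2.15 × 1.03 = 0.9744 kg/m.
D = 21.0²/(4π × 110 × 0.9744²) = 0.336 m²/day.

0.336 m²/day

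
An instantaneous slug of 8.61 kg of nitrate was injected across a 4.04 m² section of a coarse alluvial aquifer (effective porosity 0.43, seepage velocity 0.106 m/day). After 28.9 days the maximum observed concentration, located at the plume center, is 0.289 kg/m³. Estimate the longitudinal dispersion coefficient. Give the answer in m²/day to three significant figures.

0.810 m²/day

At the plume center C_max = M/(n_e·A·√(4πDt)), so D = M²/(4πt·(n_e·A·C_max)²).
n_e·A·C_max = 0.43 × 4.04 × 0.289 = 0.5021 kg/m.
D = 8.61²/(4π × 28.9 × 0.5021²) = 0.810 m²/day.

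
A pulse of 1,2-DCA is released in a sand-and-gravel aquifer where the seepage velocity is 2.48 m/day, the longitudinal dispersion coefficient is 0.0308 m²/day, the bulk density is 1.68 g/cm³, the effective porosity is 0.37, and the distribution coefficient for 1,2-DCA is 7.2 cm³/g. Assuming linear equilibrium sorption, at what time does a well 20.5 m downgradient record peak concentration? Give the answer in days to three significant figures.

Retardation factor R = 1 + ρ_b·K_d/n = 1 + 1.68 × 7.2/0.37 = 33.69.
Sorption retards both mechanisms: v_R = v/R = 0.07361 m/day, D_R = D/R = 0.0009142 m²/day.
Peak time from v_R²t² + 2D_R t − x² = 0: t = (√(D_R² + v_R²x²) − D_R)/v_R².
√(D_R² + v_R²x²) = √(0.0009142² + 0.07361² × 20.5²) = 1.509; v_R² = 0.005418.
t = (1.509 − 0.0009142)/0.005418 = 278 days.

278 days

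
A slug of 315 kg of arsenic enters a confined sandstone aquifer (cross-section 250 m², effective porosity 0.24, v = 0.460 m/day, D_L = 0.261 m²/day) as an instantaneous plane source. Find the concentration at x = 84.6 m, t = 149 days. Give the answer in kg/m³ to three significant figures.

For an instantaneous plane source, C(x,t) = M/(n_e·A·√(4πDt)) · exp(−(x−vt)²/(4Dt)), with n_e·A the pore (flow) area.
Plume center vt = 0.460 × 149 = 68.54 m, so the well at 84.6 m is 16.06 m downgradient of the peak.
√(4πDt) = 22.11 m, giving peak height M/(n_e·A·√(4πDt)) = 315/(0.24 × 250 × 22.11) = 0.2374 kg/m³.
(x−vt)²/(4Dt) = (16.06)²/(4 × 0.261 × 149) = 1.658; exp(−1.658) = 0.1905.
C = 0.2374 × 0.1905 = 0.0452 kg/m³.

0.0452 kg/m³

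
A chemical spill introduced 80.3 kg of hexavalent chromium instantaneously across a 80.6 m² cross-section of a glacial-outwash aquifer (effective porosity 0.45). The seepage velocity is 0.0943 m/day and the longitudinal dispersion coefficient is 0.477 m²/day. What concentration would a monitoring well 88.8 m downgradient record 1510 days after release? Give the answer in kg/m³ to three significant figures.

For an instantaneous plane source, C(x,t) = M/(n_e·A·√(4πDt)) · exp(−(x−vt)²/(4Dt)), with n_e·A the pore (flow) area.
Plume center vt = 0.0943 × 1510 = 142.393 m, so the well at 88.8 m is 53.593 m upgradient of the peak.
√(4πDt) = 95.14 m, giving peak height M/(n_e·A·√(4πDt)) = 80.3/(0.45 × 80.6 × 95.14) = 0.02327 kg/m³.
(x−vt)²/(4Dt) = (-53.593)²/(4 × 0.477 × 1510) = 0.9969; exp(−0.9969) = 0.3690.
C = 0.02327 × 0.3690 = 0.00859 kg/m³.

0.00859 kg/m³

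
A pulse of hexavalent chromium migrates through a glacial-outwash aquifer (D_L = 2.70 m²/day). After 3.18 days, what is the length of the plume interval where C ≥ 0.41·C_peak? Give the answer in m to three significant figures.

The plume is Gaussian with σ = √(2Dt) = √(2 × 2.70 × 3.18) = 4.144 m.
C/C_peak = exp(−Δx²/(2σ²)) = 0.41 ⇒ Δx = σ·√(−2 ln 0.41) = 4.144 × 1.335 = 5.532 m.
Width = 2Δx = 11.1 m.

11.1 m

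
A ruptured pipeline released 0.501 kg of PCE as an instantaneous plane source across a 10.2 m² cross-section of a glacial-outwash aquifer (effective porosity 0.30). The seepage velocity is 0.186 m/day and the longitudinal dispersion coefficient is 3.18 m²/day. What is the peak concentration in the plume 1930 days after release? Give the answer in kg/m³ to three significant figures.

The peak of an instantaneous 1D plume sits at x = vt; there the Gaussian factor is 1 and C_max = M/(n_e·A·√(4πDt)), where n_e·A is the pore area the mass is dissolved in.
√(4πDt) = √(4π × 3.18 × 1930) = 277.7 m, so C_max = 0.501/(0.30 × 10.2 × 277.7) = 0.000590 kg/m³.

0.000590 kg/m³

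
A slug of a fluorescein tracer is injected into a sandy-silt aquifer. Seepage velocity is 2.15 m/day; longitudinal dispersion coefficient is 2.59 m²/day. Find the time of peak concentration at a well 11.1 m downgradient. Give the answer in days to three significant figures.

For the 1D instantaneous-source solution, setting ∂C/∂t = 0 at fixed x gives v²t² + 2Dt − x² = 0, so t = (√(D² + v²x²) − D)/v².
√(D² + v²x²) = √(2.59² + 2.15² × 11.1²) = 24.01; v² = 4.6225.
t = (24.01 − 2.59)/4.6225 = 4.63 days (vs. the pure-advection estimate x/v = 5.16 d).

4.63 days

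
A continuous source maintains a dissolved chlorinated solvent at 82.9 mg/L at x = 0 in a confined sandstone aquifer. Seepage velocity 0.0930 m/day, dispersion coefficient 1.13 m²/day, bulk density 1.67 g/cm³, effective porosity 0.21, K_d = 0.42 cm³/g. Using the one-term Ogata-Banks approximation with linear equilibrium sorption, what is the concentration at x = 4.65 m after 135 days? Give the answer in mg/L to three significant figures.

34.6 mg/L

Retardation factor R = 1 + ρ_b·K_d/n = 1 + 1.67 × 0.42/0.21 = 4.340.
Sorption retards both mechanisms: v_R = v/R = 0.02143 m/day, D_R = D/R = 0.2604 m²/day.
v_R·t = 0.02143 × 135 = 2.89305 m; 2√(D_R t) = 11.86 m; argument = (4.65 − 2.89305)/11.86 = 0.1481.
C = C₀ × ½·erfc(0.1481) = 82.9 × 0.4171 = 34.6 mg/L.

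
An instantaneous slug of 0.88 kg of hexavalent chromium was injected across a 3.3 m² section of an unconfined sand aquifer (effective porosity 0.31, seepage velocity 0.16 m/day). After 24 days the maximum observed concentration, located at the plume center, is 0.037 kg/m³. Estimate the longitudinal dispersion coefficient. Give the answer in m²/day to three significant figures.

1.79 m²/day

At the plume center C_max = M/(n_e·A·√(4πDt)), so D = M²/(4πt·(n_e·A·C_max)²).
n_e·A·C_max = 0.31 × 3.3 × 0.037 = 0.03785 kg/m.
D = 0.88²/(4π × 24 × 0.03785²) = 1.79 m²/day.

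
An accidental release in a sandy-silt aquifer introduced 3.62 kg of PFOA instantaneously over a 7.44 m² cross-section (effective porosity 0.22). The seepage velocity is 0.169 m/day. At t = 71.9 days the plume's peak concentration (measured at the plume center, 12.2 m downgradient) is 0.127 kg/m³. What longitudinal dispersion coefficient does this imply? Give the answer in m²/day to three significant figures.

At the plume center C_max = M/(n_e·A·√(4πDt)), so D = M²/(4πt·(n_e·A·C_max)²).
n_e·A·C_max = 0.22 × 7.44 × 0.127 = 0.2079 kg/m.
D = 3.62²/(4π × 71.9 × 0.2079²) = 0.336 m²/day.

0.336 m²/day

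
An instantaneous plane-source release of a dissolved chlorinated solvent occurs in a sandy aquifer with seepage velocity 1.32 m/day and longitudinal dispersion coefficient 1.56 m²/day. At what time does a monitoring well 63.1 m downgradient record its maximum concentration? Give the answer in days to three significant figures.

46.9 days

For the 1D instantaneous-source solution, setting ∂C/∂t = 0 at fixed x gives v²t² + 2Dt − x² = 0, so t = (√(D² + v²x²) − D)/v².
√(D² + v²x²) = √(1.56² + 1.32² × 63.1²) = 83.31; v² = 1.7424.
t = (83.31 − 1.56)/1.7424 = 46.9 days (vs. the pure-advection estimate x/v = 47.8 d).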